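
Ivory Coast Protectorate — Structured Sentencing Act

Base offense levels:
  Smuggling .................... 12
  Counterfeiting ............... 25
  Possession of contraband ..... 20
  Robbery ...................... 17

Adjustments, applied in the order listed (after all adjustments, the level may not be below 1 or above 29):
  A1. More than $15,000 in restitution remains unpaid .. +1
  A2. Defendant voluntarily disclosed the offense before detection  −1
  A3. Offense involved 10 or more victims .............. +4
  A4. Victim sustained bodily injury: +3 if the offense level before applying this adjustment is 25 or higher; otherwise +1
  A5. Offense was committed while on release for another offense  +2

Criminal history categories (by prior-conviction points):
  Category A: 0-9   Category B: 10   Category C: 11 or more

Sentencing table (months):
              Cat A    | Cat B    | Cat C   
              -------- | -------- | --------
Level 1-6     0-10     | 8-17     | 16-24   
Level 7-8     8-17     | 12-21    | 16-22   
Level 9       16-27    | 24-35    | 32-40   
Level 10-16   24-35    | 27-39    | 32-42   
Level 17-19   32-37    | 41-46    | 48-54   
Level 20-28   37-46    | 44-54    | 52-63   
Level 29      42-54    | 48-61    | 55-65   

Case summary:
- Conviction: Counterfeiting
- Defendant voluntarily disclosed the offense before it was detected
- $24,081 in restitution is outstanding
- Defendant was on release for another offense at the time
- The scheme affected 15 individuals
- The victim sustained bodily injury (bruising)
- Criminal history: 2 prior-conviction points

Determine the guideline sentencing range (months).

Base offense level for counterfeiting: 25.
A1 applies: 25 + 1 = 26.
A2 applies: 26 − 1 = 25.
A3 applies: 25 + 4 = 29.
A4 applies (level before this adjustment is 29 ≥ 25, so +3): 29 + 3 = 32.
A5 applies: 32 + 2 = 34.
Level 34 exceeds the maximum of 29; capped at 29.
Final offense level: 29.
Criminal history: 2 prior points → Category A (0-9).
Level 29 falls in the 29 band.
Grid: Level 29 × Category A = 42-54 months.

42-54 months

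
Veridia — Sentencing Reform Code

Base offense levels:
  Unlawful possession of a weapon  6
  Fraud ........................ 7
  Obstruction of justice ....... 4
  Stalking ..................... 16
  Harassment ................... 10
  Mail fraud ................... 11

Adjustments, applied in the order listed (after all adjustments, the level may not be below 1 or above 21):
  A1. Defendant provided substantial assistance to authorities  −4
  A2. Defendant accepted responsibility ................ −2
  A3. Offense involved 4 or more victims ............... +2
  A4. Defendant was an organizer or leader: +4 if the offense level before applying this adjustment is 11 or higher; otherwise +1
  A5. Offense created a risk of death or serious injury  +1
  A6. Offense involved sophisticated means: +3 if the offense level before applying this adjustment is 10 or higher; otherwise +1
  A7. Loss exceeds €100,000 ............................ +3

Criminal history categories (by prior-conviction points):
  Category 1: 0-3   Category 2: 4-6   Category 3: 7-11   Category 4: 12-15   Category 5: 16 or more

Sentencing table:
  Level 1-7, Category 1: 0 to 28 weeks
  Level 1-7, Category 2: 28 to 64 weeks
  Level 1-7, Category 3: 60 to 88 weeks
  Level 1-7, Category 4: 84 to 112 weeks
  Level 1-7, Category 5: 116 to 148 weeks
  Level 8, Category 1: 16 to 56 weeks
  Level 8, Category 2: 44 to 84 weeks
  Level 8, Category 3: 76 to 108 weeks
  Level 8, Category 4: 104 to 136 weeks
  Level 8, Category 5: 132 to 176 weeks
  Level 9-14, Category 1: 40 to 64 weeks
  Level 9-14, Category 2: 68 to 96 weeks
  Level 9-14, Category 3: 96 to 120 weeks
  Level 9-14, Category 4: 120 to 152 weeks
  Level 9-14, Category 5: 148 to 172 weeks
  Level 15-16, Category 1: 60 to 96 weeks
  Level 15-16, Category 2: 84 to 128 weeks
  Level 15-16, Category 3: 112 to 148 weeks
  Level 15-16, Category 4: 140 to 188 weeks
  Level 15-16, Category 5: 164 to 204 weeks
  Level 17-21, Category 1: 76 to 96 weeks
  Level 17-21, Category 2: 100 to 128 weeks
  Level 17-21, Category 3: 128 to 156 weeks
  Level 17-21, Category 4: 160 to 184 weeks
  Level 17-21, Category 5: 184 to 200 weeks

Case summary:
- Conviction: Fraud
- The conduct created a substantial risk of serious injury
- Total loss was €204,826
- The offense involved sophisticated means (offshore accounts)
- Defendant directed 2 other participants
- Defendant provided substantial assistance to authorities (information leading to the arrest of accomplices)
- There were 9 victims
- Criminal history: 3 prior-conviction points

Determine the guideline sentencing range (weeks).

Base offense level for fraud: 7.
A1 applies: 7 − 4 = 3.
A2 does not apply.
A3 applies: 3 + 2 = 5.
A4 applies (level before this adjustment is 5 < 11, so +1): 5 + 1 = 6.
A5 applies: 6 + 1 = 7.
A6 applies (level before this adjustment is 7 < 10, so +1): 7 + 1 = 8.
A7 applies: 8 + 3 = 11.
Final offense level: 11.
Criminal history: 3 prior points → Category 1 (0-3).
Level 11 falls in the 9-14 band.
Grid: Level 9-14 × Category 1 = 40-64 weeks.

40-64 weeks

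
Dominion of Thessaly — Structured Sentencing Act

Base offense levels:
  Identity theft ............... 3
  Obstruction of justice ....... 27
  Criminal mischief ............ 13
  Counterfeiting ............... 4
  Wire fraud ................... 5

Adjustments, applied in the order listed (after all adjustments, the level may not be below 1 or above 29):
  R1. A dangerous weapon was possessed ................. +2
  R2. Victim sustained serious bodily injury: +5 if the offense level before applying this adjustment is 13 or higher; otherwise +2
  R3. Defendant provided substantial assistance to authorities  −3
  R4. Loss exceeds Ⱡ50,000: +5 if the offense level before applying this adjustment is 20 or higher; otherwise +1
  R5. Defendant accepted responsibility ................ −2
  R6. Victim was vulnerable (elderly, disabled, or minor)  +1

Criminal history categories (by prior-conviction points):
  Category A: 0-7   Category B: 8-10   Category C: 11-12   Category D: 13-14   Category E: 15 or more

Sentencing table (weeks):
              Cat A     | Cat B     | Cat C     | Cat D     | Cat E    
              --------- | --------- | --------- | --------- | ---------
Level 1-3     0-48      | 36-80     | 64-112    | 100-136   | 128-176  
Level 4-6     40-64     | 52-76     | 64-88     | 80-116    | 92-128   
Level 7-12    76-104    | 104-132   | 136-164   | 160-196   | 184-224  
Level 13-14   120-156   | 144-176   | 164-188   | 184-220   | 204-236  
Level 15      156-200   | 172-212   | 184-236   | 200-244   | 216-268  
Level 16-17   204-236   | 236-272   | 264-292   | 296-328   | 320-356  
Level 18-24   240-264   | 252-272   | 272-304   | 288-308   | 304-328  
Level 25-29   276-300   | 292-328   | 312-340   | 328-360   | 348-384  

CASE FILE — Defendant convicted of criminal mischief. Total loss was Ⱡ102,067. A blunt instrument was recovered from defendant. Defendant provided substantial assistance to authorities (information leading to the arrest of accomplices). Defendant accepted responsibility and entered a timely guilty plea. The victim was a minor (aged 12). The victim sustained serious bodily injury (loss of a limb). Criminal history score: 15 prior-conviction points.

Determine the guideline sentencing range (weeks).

320-356 weeks

Base offense level for criminal mischief: 13.
R1 applies: 13 + 2 = 15.
R2 applies (level before this adjustment is 15 ≥ 13, so +5): 15 + 5 = 20.
R3 applies: 20 − 3 = 17.
R4 applies (level before this adjustment is 17 < 20, so +1): 17 + 1 = 18.
R5 applies: 18 − 2 = 16.
R6 applies: 16 + 1 = 17.
Final offense level: 17.
Criminal history: 15 prior points → Category E (15+).
Level 17 falls in the 16-17 band.
Grid: Level 16-17 × Category E = 320-356 weeks.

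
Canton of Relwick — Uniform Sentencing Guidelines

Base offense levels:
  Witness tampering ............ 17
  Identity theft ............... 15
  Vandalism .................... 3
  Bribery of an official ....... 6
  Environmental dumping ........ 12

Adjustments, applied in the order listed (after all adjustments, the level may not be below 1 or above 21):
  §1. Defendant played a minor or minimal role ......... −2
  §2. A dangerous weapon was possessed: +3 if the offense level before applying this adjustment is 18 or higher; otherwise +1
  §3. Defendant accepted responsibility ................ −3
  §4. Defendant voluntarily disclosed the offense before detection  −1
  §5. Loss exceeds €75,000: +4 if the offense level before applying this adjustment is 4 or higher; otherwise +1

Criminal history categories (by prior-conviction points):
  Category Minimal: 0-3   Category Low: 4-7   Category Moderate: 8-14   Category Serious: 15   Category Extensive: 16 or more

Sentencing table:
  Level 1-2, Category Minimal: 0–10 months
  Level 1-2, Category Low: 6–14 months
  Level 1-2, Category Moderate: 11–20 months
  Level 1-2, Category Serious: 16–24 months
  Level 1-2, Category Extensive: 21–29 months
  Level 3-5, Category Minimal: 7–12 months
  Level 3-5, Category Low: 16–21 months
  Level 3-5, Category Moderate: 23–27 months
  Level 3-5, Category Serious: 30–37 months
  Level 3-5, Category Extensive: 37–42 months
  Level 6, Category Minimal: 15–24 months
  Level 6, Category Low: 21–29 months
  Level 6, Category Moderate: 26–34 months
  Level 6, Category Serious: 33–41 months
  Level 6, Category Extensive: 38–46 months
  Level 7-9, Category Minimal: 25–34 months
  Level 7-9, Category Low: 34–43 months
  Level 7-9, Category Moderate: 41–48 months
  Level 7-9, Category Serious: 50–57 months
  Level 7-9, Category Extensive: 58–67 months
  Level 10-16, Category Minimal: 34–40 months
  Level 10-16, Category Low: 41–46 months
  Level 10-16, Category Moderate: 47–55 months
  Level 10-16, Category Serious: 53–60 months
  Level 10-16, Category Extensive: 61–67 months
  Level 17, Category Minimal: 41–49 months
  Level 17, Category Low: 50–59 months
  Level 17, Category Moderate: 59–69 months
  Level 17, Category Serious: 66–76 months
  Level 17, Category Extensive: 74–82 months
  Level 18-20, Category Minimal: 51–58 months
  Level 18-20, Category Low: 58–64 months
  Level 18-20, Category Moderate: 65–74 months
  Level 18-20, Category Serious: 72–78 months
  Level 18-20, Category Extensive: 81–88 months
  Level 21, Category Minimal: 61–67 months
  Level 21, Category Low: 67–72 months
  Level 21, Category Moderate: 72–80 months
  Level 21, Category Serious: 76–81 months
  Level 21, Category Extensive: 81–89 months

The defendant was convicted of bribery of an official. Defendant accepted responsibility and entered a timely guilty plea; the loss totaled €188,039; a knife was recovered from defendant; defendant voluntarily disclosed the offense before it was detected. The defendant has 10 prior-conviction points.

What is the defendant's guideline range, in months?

23-27 months

Base offense level for bribery of an official: 6.
§1 does not apply.
§2 applies (level before this adjustment is 6 < 18, so +1): 6 + 1 = 7.
§3 applies: 7 − 3 = 4.
§4 applies: 4 − 1 = 3.
§5 applies (level before this adjustment is 3 < 4, so +1): 3 + 1 = 4.
Final offense level: 4.
Criminal history: 10 prior points → Category Moderate (8-14).
Level 4 falls in the 3-5 band.
Grid: Level 3-5 × Category Moderate = 23-27 months.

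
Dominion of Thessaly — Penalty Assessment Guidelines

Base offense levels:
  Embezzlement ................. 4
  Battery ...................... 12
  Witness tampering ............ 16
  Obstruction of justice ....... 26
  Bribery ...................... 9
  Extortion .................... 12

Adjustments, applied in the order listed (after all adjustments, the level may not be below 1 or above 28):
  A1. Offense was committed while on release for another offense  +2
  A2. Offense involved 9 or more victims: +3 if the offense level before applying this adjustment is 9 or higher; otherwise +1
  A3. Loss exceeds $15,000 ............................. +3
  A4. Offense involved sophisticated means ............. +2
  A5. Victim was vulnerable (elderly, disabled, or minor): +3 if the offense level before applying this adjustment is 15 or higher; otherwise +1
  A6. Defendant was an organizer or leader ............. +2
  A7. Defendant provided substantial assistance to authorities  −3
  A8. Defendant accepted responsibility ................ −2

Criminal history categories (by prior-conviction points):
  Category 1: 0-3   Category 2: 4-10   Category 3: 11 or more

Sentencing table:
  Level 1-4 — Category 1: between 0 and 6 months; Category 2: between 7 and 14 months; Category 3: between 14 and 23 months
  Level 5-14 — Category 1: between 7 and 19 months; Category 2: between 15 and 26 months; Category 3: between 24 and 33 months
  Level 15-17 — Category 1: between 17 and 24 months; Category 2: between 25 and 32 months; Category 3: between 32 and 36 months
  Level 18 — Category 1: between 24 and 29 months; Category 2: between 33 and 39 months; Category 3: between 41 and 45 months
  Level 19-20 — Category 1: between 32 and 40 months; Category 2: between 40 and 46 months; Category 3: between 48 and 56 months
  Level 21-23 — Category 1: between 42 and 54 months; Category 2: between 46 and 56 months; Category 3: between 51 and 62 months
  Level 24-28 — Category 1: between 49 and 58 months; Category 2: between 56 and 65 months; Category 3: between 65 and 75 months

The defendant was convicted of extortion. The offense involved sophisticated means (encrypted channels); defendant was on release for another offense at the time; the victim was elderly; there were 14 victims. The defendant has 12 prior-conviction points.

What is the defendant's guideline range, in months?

Base offense level for extortion: 12.
A1 applies: 12 + 2 = 14.
A2 applies (level before this adjustment is 14 ≥ 9, so +3): 14 + 3 = 17.
A3 does not apply.
A4 applies: 17 + 2 = 19.
A5 applies (level before this adjustment is 19 ≥ 15, so +3): 19 + 3 = 22.
A7 does not apply.
A8 does not apply.
Final offense level: 22.
Criminal history: 12 prior points → Category 3 (11+).
Level 22 falls in the 21-23 band.
Grid: Level 21-23 × Category 3 = 51-62 months.

51-62 months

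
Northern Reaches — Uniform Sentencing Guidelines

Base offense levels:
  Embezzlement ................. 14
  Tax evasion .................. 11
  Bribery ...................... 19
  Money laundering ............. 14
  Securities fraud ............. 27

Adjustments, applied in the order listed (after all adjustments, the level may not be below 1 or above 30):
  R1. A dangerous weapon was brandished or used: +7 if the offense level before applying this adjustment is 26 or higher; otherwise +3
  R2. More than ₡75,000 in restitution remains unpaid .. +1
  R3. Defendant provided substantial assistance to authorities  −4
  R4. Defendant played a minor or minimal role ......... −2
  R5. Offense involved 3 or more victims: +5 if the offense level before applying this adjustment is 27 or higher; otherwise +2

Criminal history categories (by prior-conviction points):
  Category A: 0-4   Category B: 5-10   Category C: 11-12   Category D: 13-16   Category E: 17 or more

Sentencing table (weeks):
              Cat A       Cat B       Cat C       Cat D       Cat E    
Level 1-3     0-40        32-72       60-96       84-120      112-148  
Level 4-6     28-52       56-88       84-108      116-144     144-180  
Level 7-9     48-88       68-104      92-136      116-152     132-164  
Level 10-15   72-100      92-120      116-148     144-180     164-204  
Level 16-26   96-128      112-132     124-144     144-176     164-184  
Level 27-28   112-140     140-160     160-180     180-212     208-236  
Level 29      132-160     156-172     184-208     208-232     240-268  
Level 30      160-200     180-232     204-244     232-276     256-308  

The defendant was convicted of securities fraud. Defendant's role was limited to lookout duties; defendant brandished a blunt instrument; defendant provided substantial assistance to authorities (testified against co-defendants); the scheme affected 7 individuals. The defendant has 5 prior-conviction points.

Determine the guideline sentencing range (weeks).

Base offense level for securities fraud: 27.
R1 applies (level before this adjustment is 27 ≥ 26, so +7): 27 + 7 = 34.
R2 does not apply.
R3 applies: 34 − 4 = 30.
R4 applies: 30 − 2 = 28.
R5 applies (level before this adjustment is 28 ≥ 27, so +5): 28 + 5 = 33.
Level 33 exceeds the maximum of 30; capped at 30.
Final offense level: 30.
Criminal history: 5 prior points → Category B (5-10).
Level 30 falls in the 30 band.
Grid: Level 30 × Category B = 180-232 weeks.

180-232 weeks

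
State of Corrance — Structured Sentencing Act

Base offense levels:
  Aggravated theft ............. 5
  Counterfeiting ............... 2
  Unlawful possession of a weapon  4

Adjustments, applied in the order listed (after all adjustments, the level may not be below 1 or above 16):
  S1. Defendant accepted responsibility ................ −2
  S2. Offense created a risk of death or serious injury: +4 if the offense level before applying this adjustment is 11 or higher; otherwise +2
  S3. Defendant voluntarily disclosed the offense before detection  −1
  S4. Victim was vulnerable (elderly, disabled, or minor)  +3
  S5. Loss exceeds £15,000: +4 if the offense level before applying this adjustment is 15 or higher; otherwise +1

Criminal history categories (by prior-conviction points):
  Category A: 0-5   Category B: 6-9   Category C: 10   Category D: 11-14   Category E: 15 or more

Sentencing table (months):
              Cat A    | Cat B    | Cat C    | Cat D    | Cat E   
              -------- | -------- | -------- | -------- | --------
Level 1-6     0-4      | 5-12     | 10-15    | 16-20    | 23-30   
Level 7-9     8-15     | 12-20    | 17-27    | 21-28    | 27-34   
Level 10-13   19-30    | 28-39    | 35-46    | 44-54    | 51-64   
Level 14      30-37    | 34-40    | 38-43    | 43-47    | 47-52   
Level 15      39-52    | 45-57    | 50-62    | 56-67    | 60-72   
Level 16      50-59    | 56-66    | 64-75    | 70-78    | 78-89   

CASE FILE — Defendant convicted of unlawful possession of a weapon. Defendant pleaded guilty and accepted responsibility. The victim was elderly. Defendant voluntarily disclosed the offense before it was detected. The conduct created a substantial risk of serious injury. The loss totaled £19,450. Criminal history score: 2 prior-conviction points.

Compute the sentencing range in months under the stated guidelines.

Base offense level for unlawful possession of a weapon: 4.
S1 applies: 4 − 2 = 2.
S2 applies (level before this adjustment is 2 < 11, so +2): 2 + 2 = 4.
S3 applies: 4 − 1 = 3.
S4 applies: 3 + 3 = 6.
S5 applies (level before this adjustment is 6 < 15, so +1): 6 + 1 = 7.
Final offense level: 7.
Criminal history: 2 prior points → Category A (0-5).
Level 7 falls in the 7-9 band.
Grid: Level 7-9 × Category A = 8-15 months.

8-15 months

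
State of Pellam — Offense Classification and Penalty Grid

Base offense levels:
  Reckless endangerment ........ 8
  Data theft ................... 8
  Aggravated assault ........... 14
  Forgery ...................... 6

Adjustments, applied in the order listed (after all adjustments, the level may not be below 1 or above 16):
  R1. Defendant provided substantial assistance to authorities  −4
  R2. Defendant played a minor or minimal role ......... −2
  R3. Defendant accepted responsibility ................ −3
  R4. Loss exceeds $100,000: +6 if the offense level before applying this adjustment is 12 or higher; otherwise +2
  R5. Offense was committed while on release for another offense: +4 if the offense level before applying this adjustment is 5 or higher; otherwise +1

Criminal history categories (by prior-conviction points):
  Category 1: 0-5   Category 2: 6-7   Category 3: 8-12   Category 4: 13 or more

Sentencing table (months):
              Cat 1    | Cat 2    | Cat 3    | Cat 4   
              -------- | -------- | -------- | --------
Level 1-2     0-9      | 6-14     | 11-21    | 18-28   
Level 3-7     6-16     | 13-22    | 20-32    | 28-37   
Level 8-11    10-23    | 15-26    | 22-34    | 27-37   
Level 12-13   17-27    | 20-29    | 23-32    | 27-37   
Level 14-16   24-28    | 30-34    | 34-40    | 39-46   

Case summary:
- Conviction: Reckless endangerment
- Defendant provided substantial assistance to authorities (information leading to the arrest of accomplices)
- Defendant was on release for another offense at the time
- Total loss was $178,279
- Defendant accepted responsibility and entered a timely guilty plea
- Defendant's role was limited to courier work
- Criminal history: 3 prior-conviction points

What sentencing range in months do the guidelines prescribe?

Base offense level for reckless endangerment: 8.
R1 applies: 8 − 4 = 4.
R2 applies: 4 − 2 = 2.
R3 applies: 2 − 3 = -1.
R4 applies (level before this adjustment is -1 < 12, so +2): -1 + 2 = 1.
R5 applies (level before this adjustment is 1 < 5, so +1): 1 + 1 = 2.
Final offense level: 2.
Criminal history: 3 prior points → Category 1 (0-5).
Level 2 falls in the 1-2 band.
Grid: Level 1-2 × Category 1 = 0-9 months.

0-9 months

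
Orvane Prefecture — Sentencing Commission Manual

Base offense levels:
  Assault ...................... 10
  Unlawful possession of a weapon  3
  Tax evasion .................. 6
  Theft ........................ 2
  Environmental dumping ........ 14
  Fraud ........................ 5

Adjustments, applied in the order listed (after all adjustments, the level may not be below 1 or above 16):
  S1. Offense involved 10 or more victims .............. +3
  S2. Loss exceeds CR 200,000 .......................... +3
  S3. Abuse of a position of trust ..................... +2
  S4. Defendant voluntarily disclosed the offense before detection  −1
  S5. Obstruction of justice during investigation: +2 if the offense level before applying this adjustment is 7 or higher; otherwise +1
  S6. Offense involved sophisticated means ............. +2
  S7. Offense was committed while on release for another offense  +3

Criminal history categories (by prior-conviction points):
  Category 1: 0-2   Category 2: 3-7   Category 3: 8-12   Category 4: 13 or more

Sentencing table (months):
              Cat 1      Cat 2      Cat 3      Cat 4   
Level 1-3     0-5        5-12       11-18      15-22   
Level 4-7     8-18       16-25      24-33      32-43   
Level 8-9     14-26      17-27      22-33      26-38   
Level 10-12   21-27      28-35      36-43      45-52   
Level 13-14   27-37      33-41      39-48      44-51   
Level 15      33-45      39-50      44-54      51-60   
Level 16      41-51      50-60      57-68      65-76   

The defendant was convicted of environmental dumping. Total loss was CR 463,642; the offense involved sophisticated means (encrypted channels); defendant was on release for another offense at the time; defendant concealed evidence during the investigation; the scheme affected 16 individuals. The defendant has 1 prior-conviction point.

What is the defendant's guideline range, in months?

41-51 months

Base offense level for environmental dumping: 14.
S1 applies: 14 + 3 = 17.
S2 applies: 17 + 3 = 20.
S3 does not apply.
S4 does not apply.
S5 applies (level before this adjustment is 20 ≥ 7, so +2): 20 + 2 = 22.
S6 applies: 22 + 2 = 24.
S7 applies: 24 + 3 = 27.
Level 27 exceeds the maximum of 16; capped at 16.
Final offense level: 16.
Criminal history: 1 prior point → Category 1 (0-2).
Level 16 falls in the 16 band.
Grid: Level 16 × Category 1 = 41-51 months.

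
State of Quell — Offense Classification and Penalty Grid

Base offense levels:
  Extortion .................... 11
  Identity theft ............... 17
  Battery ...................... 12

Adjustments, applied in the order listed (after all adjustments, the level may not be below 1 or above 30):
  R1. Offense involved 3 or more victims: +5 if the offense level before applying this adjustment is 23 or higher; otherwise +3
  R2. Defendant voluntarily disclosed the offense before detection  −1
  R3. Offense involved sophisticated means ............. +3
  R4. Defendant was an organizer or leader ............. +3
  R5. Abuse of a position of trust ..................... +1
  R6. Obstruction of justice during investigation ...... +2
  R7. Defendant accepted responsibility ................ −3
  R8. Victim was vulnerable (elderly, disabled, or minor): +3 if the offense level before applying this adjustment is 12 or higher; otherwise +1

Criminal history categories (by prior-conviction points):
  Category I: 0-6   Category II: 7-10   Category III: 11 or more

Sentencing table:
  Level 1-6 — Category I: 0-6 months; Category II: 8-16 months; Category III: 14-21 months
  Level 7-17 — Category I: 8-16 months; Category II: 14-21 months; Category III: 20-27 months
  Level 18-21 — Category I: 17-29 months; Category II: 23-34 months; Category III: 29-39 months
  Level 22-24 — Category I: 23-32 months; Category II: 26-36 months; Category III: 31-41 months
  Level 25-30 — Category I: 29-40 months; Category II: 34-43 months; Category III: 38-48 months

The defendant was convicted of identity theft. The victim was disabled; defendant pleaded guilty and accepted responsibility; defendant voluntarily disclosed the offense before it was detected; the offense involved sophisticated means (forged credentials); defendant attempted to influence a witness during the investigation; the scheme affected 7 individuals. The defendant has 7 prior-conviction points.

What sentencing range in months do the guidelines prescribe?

26-36 months

Base offense level for identity theft: 17.
R1 applies (level before this adjustment is 17 < 23, so +3): 17 + 3 = 20.
R2 applies: 20 − 1 = 19.
R3 applies: 19 + 3 = 22.
R5 does not apply.
R6 applies: 22 + 2 = 24.
R7 applies: 24 − 3 = 21.
R8 applies (level before this adjustment is 21 ≥ 12, so +3): 21 + 3 = 24.
Final offense level: 24.
Criminal history: 7 prior points → Category II (7-10).
Level 24 falls in the 22-24 band.
Grid: Level 22-24 × Category II = 26-36 months.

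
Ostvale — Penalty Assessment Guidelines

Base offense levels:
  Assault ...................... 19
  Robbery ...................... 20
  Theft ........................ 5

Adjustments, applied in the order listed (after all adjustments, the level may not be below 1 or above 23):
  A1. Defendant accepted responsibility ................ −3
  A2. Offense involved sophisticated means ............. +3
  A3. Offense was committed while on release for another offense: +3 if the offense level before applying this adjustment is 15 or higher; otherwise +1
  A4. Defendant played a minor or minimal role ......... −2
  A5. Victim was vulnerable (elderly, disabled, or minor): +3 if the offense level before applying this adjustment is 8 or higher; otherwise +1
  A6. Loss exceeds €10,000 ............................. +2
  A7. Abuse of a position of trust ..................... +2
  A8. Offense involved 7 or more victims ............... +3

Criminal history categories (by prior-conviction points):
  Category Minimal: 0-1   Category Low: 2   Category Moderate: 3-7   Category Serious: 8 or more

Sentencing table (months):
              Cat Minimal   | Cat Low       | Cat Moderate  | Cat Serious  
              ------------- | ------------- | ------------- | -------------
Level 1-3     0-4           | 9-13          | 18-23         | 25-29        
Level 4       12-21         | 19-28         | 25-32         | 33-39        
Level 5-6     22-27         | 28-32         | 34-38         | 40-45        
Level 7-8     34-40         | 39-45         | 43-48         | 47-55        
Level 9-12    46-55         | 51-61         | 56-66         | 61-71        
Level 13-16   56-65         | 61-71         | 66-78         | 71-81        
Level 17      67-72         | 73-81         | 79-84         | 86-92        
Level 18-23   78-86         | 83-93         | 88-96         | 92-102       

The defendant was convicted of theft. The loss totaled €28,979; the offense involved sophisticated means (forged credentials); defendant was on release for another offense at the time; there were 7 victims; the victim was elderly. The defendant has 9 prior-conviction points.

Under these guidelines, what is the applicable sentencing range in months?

Base offense level for theft: 5.
A1 does not apply.
A2 applies: 5 + 3 = 8.
A3 applies (level before this adjustment is 8 < 15, so +1): 8 + 1 = 9.
A4 does not apply.
A5 applies (level before this adjustment is 9 ≥ 8, so +3): 9 + 3 = 12.
A6 applies: 12 + 2 = 14.
A8 applies: 14 + 3 = 17.
Final offense level: 17.
Criminal history: 9 prior points → Category Serious (8+).
Level 17 falls in the 17 band.
Grid: Level 17 × Category Serious = 86-92 months.

86-92 months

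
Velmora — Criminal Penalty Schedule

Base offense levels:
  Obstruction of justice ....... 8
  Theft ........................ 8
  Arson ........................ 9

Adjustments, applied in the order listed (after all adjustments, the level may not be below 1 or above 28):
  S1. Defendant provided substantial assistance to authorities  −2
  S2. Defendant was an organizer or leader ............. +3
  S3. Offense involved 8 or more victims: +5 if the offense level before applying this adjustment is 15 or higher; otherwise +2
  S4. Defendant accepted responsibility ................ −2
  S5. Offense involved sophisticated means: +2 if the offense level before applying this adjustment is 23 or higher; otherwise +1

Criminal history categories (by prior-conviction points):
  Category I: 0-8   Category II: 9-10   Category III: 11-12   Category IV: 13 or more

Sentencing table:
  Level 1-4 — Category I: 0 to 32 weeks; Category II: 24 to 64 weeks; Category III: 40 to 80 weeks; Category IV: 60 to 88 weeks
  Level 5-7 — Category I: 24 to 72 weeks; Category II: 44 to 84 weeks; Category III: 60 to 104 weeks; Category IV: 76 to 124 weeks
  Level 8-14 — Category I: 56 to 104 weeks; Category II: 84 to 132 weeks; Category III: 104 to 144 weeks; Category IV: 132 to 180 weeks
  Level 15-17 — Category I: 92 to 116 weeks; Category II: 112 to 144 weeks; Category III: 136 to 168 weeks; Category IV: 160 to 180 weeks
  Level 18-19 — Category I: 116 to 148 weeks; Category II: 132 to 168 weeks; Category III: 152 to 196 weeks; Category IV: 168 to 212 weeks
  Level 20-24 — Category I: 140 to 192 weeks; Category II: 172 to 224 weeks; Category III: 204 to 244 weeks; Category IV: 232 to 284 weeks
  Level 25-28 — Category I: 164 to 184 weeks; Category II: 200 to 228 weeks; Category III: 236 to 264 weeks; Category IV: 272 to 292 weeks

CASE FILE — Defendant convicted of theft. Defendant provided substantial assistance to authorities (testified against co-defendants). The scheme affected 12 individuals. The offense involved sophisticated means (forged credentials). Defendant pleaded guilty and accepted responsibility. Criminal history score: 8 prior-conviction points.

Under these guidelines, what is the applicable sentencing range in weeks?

Base offense level for theft: 8.
S1 applies: 8 − 2 = 6.
S2 does not apply.
S3 applies (level before this adjustment is 6 < 15, so +2): 6 + 2 = 8.
S4 applies: 8 − 2 = 6.
S5 applies (level before this adjustment is 6 < 23, so +1): 6 + 1 = 7.
Final offense level: 7.
Criminal history: 8 prior points → Category I (0-8).
Level 7 falls in the 5-7 band.
Grid: Level 5-7 × Category I = 24-72 weeks.

24-72 weeks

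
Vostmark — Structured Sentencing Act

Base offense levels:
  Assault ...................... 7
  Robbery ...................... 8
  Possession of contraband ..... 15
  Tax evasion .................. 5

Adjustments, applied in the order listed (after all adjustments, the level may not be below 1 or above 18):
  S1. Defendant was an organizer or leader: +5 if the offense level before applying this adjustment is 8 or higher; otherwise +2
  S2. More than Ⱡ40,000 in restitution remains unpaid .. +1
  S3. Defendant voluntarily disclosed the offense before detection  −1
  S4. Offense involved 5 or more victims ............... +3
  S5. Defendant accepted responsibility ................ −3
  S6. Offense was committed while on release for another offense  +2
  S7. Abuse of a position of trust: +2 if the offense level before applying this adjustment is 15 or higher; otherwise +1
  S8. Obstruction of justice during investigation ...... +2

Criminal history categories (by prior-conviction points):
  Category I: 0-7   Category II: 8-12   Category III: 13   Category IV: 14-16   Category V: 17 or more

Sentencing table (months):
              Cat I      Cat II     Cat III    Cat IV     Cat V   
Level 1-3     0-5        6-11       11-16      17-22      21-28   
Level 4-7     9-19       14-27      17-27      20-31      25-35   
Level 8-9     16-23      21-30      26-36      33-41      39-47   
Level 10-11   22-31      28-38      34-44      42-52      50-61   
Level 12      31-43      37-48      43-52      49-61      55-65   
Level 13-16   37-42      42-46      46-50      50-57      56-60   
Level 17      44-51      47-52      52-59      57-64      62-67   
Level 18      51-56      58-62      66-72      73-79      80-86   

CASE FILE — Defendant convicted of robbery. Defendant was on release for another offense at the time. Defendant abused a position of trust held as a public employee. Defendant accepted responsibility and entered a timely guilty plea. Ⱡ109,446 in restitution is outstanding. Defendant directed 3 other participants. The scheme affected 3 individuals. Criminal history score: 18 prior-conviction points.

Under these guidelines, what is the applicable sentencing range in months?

Base offense level for robbery: 8.
S1 applies (level before this adjustment is 8 ≥ 8, so +5): 8 + 5 = 13.
S2 applies: 13 + 1 = 14.
S4 does not apply.
S5 applies: 14 − 3 = 11.
S6 applies: 11 + 2 = 13.
S7 applies (level before this adjustment is 13 < 15, so +1): 13 + 1 = 14.
Final offense level: 14.
Criminal history: 18 prior points → Category V (17+).
Level 14 falls in the 13-16 band.
Grid: Level 13-16 × Category V = 56-60 months.

56-60 months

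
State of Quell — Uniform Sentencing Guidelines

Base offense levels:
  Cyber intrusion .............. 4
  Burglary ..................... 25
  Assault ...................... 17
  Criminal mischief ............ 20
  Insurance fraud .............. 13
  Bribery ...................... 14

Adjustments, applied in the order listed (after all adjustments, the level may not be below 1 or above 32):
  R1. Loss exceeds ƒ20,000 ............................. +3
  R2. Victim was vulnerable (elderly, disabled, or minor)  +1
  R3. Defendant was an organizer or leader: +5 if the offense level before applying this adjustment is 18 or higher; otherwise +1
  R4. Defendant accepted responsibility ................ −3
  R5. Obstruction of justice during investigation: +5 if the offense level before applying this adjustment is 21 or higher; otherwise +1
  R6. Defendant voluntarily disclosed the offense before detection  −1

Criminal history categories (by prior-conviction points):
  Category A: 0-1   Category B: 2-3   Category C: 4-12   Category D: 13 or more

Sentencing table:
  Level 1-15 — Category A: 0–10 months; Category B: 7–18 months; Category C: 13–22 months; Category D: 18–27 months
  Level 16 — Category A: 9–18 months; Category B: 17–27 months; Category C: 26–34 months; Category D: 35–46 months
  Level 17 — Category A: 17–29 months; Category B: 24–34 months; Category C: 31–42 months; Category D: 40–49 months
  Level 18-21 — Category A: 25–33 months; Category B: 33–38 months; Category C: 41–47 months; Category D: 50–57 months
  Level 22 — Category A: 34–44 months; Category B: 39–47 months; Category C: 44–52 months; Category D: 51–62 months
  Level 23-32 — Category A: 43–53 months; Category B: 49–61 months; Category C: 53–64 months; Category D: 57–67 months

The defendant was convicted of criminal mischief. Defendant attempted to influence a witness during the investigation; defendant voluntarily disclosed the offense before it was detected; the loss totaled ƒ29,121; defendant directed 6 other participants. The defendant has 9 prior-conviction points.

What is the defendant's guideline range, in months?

53-64 months

Base offense level for criminal mischief: 20.
R1 applies: 20 + 3 = 23.
R3 applies (level before this adjustment is 23 ≥ 18, so +5): 23 + 5 = 28.
R5 applies (level before this adjustment is 28 ≥ 21, so +5): 28 + 5 = 33.
R6 applies: 33 − 1 = 32.
Final offense level: 32.
Criminal history: 9 prior points → Category C (4-12).
Level 32 falls in the 23-32 band.
Grid: Level 23-32 × Category C = 53-64 months.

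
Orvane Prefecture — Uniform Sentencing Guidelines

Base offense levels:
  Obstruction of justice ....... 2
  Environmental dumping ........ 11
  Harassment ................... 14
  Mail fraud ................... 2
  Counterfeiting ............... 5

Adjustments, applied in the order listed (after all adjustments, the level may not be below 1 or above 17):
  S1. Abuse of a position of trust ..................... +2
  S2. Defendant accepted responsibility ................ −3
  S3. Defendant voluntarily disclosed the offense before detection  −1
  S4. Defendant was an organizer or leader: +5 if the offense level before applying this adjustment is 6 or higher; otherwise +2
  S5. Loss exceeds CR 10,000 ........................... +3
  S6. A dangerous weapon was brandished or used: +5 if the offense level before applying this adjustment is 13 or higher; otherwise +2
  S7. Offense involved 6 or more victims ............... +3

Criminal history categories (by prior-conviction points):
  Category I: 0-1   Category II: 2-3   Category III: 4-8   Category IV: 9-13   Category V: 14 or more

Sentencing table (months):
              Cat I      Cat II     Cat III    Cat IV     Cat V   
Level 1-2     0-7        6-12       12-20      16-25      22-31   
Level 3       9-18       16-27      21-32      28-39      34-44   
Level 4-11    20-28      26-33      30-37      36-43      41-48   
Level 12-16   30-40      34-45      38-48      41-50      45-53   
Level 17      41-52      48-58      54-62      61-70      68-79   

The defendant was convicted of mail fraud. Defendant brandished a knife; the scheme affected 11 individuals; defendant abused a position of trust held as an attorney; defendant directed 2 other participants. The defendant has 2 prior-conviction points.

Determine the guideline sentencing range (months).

26-33 months

Base offense level for mail fraud: 2.
S1 applies: 2 + 2 = 4.
S2 does not apply.
S4 applies (level before this adjustment is 4 < 6, so +2): 4 + 2 = 6.
S5 does not apply.
S6 applies (level before this adjustment is 6 < 13, so +2): 6 + 2 = 8.
S7 applies: 8 + 3 = 11.
Final offense level: 11.
Criminal history: 2 prior points → Category II (2-3).
Level 11 falls in the 4-11 band.
Grid: Level 4-11 × Category II = 26-33 months.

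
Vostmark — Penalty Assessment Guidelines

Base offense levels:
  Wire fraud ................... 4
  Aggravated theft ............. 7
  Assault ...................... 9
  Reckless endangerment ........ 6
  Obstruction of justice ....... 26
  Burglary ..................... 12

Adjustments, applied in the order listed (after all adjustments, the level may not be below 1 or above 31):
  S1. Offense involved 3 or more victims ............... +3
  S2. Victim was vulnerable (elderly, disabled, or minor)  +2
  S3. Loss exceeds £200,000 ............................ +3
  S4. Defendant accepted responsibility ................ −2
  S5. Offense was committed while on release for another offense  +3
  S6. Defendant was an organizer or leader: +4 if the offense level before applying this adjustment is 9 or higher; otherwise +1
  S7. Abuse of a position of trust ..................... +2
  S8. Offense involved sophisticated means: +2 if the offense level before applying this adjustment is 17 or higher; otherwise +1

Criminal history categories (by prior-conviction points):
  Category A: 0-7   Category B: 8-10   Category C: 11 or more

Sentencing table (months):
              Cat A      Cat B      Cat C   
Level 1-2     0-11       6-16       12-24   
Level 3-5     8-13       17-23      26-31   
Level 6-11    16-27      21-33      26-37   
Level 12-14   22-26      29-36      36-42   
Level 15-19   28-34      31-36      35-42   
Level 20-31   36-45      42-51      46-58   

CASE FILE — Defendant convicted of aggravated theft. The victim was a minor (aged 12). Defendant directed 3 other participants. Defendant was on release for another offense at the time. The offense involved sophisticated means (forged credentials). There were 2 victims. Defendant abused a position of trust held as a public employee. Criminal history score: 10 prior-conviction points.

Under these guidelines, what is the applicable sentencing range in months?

42-51 months

Base offense level for aggravated theft: 7.
S1 does not apply.
S2 applies: 7 + 2 = 9.
S3 does not apply.
S5 applies: 9 + 3 = 12.
S6 applies (level before this adjustment is 12 ≥ 9, so +4): 12 + 4 = 16.
S7 applies: 16 + 2 = 18.
S8 applies (level before this adjustment is 18 ≥ 17, so +2): 18 + 2 = 20.
Final offense level: 20.
Criminal history: 10 prior points → Category B (8-10).
Level 20 falls in the 20-31 band.
Grid: Level 20-31 × Category B = 42-51 months.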